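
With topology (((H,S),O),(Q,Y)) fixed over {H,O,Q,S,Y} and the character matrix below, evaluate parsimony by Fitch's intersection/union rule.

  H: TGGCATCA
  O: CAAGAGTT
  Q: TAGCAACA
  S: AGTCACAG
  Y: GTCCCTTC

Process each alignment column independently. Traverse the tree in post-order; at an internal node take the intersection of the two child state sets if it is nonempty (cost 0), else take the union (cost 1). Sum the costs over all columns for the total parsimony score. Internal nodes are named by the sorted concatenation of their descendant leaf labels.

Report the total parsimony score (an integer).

19

site 0, node HS: H={T} ∪ S={A} → {A,T} (+1)
site 0, node HOS: HS={A,T} ∪ O={C} → {A,C,T} (+1)
site 0, node QY: Q={T} ∪ Y={G} → {G,T} (+1)
site 0, node HOQSY: HOS={A,C,T} ∩ QY={G,T} → {T} (+0)
site 1, node HS: H={G} ∩ S={G} → {G} (+0)
site 1, node HOS: HS={G} ∪ O={A} → {A,G} (+1)
site 1, node QY: Q={A} ∪ Y={T} → {A,T} (+1)
site 1, node HOQSY: HOS={A,G} ∩ QY={A,T} → {A} (+0)
site 2, node HS: H={G} ∪ S={T} → {G,T} (+1)
site 2, node HOS: HS={G,T} ∪ O={A} → {A,G,T} (+1)
site 2, node QY: Q={G} ∪ Y={C} → {C,G} (+1)
site 2, node HOQSY: HOS={A,G,T} ∩ QY={C,G} → {G} (+0)
site 3, node HS: H={C} ∩ S={C} → {C} (+0)
site 3, node HOS: HS={C} ∪ O={G} → {C,G} (+1)
site 3, node QY: Q={C} ∩ Y={C} → {C} (+0)
site 3, node HOQSY: HOS={C,G} ∩ QY={C} → {C} (+0)
site 4, node HS: H={A} ∩ S={A} → {A} (+0)
site 4, node HOS: HS={A} ∩ O={A} → {A} (+0)
site 4, node QY: Q={A} ∪ Y={C} → {A,C} (+1)
site 4, node HOQSY: HOS={A} ∩ QY={A,C} → {A} (+0)
site 5, node HS: H={T} ∪ S={C} → {C,T} (+1)
site 5, node HOS: HS={C,T} ∪ O={G} → {C,G,T} (+1)
site 5, node QY: Q={A} ∪ Y={T} → {A,T} (+1)
site 5, node HOQSY: HOS={C,G,T} ∩ QY={A,T} → {T} (+0)
site 6, node HS: H={C} ∪ S={A} → {A,C} (+1)
site 6, node HOS: HS={A,C} ∪ O={T} → {A,C,T} (+1)
site 6, node QY: Q={C} ∪ Y={T} → {C,T} (+1)
site 6, node HOQSY: HOS={A,C,T} ∩ QY={C,T} → {C,T} (+0)
site 7, node HS: H={A} ∪ S={G} → {A,G} (+1)
site 7, node HOS: HS={A,G} ∪ O={T} → {A,G,T} (+1)
site 7, node QY: Q={A} ∪ Y={C} → {A,C} (+1)
site 7, node HOQSY: HOS={A,G,T} ∩ QY={A,C} → {A} (+0)
per-site changes: [3, 2, 3, 1, 1, 3, 3, 3]; total = 19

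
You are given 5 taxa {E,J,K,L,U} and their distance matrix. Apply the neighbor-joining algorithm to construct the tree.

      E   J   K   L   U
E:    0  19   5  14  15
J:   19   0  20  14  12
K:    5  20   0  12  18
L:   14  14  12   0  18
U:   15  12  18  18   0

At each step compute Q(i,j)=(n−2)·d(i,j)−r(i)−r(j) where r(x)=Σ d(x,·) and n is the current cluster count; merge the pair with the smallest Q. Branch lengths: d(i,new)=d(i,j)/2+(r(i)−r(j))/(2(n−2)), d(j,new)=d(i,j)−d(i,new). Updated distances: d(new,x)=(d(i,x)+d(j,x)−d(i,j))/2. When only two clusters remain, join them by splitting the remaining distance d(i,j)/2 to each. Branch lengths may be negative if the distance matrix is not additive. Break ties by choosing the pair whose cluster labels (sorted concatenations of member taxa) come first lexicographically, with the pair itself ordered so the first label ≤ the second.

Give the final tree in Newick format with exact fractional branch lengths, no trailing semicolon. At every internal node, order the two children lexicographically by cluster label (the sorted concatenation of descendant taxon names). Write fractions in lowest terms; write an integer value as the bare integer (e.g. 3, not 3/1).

1. join E+K (d=5, Q=-93) ⇒ EK; edges |E|=13/6, |K|=17/6
  updated: d(EK,J)=17, d(EK,L)=21/2, d(EK,U)=14
2. join EK+L (d=21/2, Q=-63) ⇒ EKL; edges |EK|=5, |L|=11/2
  updated: d(EKL,J)=41/4, d(EKL,U)=43/4
3. join EKL+J (d=41/4, Q=-33) ⇒ EJKL; edges |EKL|=9/2, |J|=23/4
  updated: d(EJKL,U)=25/4
4. join EJKL+U (d=25/4) ⇒ EJKLU; edges |EJKL|=25/8, |U|=25/8
final tree: ((((E:13/6,K:17/6):5,L:11/2):9/2,J:23/4):25/8,U:25/8)
total length: 32

((((E:13/6,K:17/6):5,L:11/2):9/2,J:23/4):25/8,U:25/8)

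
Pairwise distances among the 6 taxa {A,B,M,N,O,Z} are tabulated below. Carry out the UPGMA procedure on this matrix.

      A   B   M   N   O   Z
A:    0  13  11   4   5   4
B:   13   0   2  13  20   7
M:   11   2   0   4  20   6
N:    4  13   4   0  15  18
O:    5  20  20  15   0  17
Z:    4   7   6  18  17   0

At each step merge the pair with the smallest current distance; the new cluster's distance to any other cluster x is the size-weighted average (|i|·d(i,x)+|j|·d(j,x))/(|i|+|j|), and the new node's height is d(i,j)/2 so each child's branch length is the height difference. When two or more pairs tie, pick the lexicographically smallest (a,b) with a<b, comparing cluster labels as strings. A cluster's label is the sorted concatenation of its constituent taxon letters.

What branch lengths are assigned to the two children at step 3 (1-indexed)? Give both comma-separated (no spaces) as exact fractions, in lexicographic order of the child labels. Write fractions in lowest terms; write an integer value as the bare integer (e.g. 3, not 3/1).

9/4,13/4

iteration 1: select B,M (d=2); attach at lengths (1, 1); label the merged cluster BM
  updated: d(A,BM)=12, d(BM,N)=17/2, d(BM,O)=20, d(BM,Z)=13/2
iteration 2: select A,N (d=4); attach at lengths (2, 2); label the merged cluster AN
  updated: d(AN,BM)=41/4, d(AN,O)=10, d(AN,Z)=11
iteration 3: select BM,Z (d=13/2); attach at lengths (9/4, 13/4); label the merged cluster BMZ
  updated: d(AN,BMZ)=21/2, d(BMZ,O)=19
iteration 4: select AN,O (d=10); attach at lengths (3, 5); label the merged cluster ANO
  updated: d(ANO,BMZ)=40/3
iteration 5: select ANO,BMZ (d=40/3); attach at lengths (5/3, 41/12); label the merged cluster ABMNOZ
final tree: (((A:2,N:2):3,O:5):5/3,((B:1,M:1):9/4,Z:13/4):41/12)
total length: 295/12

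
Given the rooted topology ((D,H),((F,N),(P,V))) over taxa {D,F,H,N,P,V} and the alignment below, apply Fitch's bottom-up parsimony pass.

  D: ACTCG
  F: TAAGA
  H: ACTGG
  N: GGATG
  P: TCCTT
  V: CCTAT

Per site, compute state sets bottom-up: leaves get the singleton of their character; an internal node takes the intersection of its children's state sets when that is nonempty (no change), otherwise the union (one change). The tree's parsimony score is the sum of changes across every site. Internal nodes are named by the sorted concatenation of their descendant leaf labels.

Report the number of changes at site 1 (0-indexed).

2

site 0, node DH: D={A} ∩ H={A} → {A} (+0)
site 0, node FN: F={T} ∪ N={G} → {G,T} (+1)
site 0, node PV: P={T} ∪ V={C} → {C,T} (+1)
site 0, node FNPV: FN={G,T} ∩ PV={C,T} → {T} (+0)
site 0, node DFHNPV: DH={A} ∪ FNPV={T} → {A,T} (+1)
site 1, node DH: D={C} ∩ H={C} → {C} (+0)
site 1, node FN: F={A} ∪ N={G} → {A,G} (+1)
site 1, node PV: P={C} ∩ V={C} → {C} (+0)
site 1, node FNPV: FN={A,G} ∪ PV={C} → {A,C,G} (+1)
site 1, node DFHNPV: DH={C} ∩ FNPV={A,C,G} → {C} (+0)
site 2, node DH: D={T} ∩ H={T} → {T} (+0)
site 2, node FN: F={A} ∩ N={A} → {A} (+0)
site 2, node PV: P={C} ∪ V={T} → {C,T} (+1)
site 2, node FNPV: FN={A} ∪ PV={C,T} → {A,C,T} (+1)
site 2, node DFHNPV: DH={T} ∩ FNPV={A,C,T} → {T} (+0)
site 3, node DH: D={C} ∪ H={G} → {C,G} (+1)
site 3, node FN: F={G} ∪ N={T} → {G,T} (+1)
site 3, node PV: P={T} ∪ V={A} → {A,T} (+1)
site 3, node FNPV: FN={G,T} ∩ PV={A,T} → {T} (+0)
site 3, node DFHNPV: DH={C,G} ∪ FNPV={T} → {C,G,T} (+1)
site 4, node DH: D={G} ∩ H={G} → {G} (+0)
site 4, node FN: F={A} ∪ N={G} → {A,G} (+1)
site 4, node PV: P={T} ∩ V={T} → {T} (+0)
site 4, node FNPV: FN={A,G} ∪ PV={T} → {A,G,T} (+1)
site 4, node DFHNPV: DH={G} ∩ FNPV={A,G,T} → {G} (+0)
per-site changes: [3, 2, 2, 4, 2]; total = 13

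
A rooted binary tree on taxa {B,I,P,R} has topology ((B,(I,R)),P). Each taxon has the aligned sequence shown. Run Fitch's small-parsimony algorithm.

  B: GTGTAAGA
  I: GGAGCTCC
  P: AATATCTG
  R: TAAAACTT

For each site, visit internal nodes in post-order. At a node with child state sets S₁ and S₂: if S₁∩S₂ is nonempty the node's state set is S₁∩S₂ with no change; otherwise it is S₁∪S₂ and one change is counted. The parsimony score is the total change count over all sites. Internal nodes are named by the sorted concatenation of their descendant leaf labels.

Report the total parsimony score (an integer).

IR@0: {G} ∪ {T} = {G,T} (union, +1)
BIR@0: {G} ∩ {G,T} = {G} (intersection, +0)
BIPR@0: {G} ∪ {A} = {A,G} (union, +1)
IR@1: {G} ∪ {A} = {A,G} (union, +1)
BIR@1: {T} ∪ {A,G} = {A,G,T} (union, +1)
BIPR@1: {A,G,T} ∩ {A} = {A} (intersection, +0)
IR@2: {A} ∩ {A} = {A} (intersection, +0)
BIR@2: {G} ∪ {A} = {A,G} (union, +1)
BIPR@2: {A,G} ∪ {T} = {A,G,T} (union, +1)
IR@3: {G} ∪ {A} = {A,G} (union, +1)
BIR@3: {T} ∪ {A,G} = {A,G,T} (union, +1)
BIPR@3: {A,G,T} ∩ {A} = {A} (intersection, +0)
IR@4: {C} ∪ {A} = {A,C} (union, +1)
BIR@4: {A} ∩ {A,C} = {A} (intersection, +0)
BIPR@4: {A} ∪ {T} = {A,T} (union, +1)
IR@5: {T} ∪ {C} = {C,T} (union, +1)
BIR@5: {A} ∪ {C,T} = {A,C,T} (union, +1)
BIPR@5: {A,C,T} ∩ {C} = {C} (intersection, +0)
IR@6: {C} ∪ {T} = {C,T} (union, +1)
BIR@6: {G} ∪ {C,T} = {C,G,T} (union, +1)
BIPR@6: {C,G,T} ∩ {T} = {T} (intersection, +0)
IR@7: {C} ∪ {T} = {C,T} (union, +1)
BIR@7: {A} ∪ {C,T} = {A,C,T} (union, +1)
BIPR@7: {A,C,T} ∪ {G} = {A,C,G,T} (union, +1)
per-site changes: [2, 2, 2, 2, 2, 2, 2, 3]; total = 17

17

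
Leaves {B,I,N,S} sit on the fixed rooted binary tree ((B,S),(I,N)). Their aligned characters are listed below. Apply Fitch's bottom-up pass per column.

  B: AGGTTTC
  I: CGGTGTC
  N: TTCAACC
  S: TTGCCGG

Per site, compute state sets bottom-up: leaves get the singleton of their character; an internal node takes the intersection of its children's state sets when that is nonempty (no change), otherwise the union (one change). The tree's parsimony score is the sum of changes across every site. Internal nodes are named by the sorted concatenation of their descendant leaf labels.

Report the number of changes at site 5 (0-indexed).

[col 0] BS: children B:{A}, S:{T} ∪→ {A,T}; cost 1
[col 0] IN: children I:{C}, N:{T} ∪→ {C,T}; cost 1
[col 0] BINS: children BS:{A,T}, IN:{C,T} ∩→ {T}; cost 0
[col 1] BS: children B:{G}, S:{T} ∪→ {G,T}; cost 1
[col 1] IN: children I:{G}, N:{T} ∪→ {G,T}; cost 1
[col 1] BINS: children BS:{G,T}, IN:{G,T} ∩→ {G,T}; cost 0
[col 2] BS: children B:{G}, S:{G} ∩→ {G}; cost 0
[col 2] IN: children I:{G}, N:{C} ∪→ {C,G}; cost 1
[col 2] BINS: children BS:{G}, IN:{C,G} ∩→ {G}; cost 0
[col 3] BS: children B:{T}, S:{C} ∪→ {C,T}; cost 1
[col 3] IN: children I:{T}, N:{A} ∪→ {A,T}; cost 1
[col 3] BINS: children BS:{C,T}, IN:{A,T} ∩→ {T}; cost 0
[col 4] BS: children B:{T}, S:{C} ∪→ {C,T}; cost 1
[col 4] IN: children I:{G}, N:{A} ∪→ {A,G}; cost 1
[col 4] BINS: children BS:{C,T}, IN:{A,G} ∪→ {A,C,G,T}; cost 1
[col 5] BS: children B:{T}, S:{G} ∪→ {G,T}; cost 1
[col 5] IN: children I:{T}, N:{C} ∪→ {C,T}; cost 1
[col 5] BINS: children BS:{G,T}, IN:{C,T} ∩→ {T}; cost 0
[col 6] BS: children B:{C}, S:{G} ∪→ {C,G}; cost 1
[col 6] IN: children I:{C}, N:{C} ∩→ {C}; cost 0
[col 6] BINS: children BS:{C,G}, IN:{C} ∩→ {C}; cost 0
per-site changes: [2, 2, 1, 2, 3, 2, 1]; total = 13

2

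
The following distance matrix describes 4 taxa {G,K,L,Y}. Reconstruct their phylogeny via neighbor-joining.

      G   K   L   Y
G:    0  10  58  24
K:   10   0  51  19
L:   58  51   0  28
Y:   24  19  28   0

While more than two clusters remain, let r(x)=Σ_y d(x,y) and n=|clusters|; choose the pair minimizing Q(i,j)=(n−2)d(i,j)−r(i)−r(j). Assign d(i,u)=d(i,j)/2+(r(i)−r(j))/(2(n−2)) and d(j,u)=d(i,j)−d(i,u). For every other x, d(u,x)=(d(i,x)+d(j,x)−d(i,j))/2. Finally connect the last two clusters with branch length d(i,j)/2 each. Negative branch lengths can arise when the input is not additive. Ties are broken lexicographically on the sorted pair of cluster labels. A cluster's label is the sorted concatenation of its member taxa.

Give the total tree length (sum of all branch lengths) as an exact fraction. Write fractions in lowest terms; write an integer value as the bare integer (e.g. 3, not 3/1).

1. join G+K (d=10, Q=-152) ⇒ GK; edges |G|=8, |K|=2
  updated: d(GK,L)=99/2, d(GK,Y)=33/2
2. join GK+L (d=99/2, Q=-94) ⇒ GKL; edges |GK|=19, |L|=61/2
  updated: d(GKL,Y)=-5/2
3. join GKL+Y (d=-5/2) ⇒ GKLY; edges |GKL|=-5/4, |Y|=-5/4
final tree: (((G:8,K:2):19,L:61/2):-5/4,Y:-5/4)
total length: 57

57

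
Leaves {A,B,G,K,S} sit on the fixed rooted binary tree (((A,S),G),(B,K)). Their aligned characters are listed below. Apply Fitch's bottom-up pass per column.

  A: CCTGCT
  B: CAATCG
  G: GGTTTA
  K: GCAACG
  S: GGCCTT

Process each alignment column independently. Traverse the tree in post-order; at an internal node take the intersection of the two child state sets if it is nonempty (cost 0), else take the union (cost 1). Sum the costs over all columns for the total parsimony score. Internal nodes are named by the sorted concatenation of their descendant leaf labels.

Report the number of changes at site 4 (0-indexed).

site 0, node AS: A={C} ∪ S={G} → {C,G} (+1)
site 0, node AGS: AS={C,G} ∩ G={G} → {G} (+0)
site 0, node BK: B={C} ∪ K={G} → {C,G} (+1)
site 0, node ABGKS: AGS={G} ∩ BK={C,G} → {G} (+0)
site 1, node AS: A={C} ∪ S={G} → {C,G} (+1)
site 1, node AGS: AS={C,G} ∩ G={G} → {G} (+0)
site 1, node BK: B={A} ∪ K={C} → {A,C} (+1)
site 1, node ABGKS: AGS={G} ∪ BK={A,C} → {A,C,G} (+1)
site 2, node AS: A={T} ∪ S={C} → {C,T} (+1)
site 2, node AGS: AS={C,T} ∩ G={T} → {T} (+0)
site 2, node BK: B={A} ∩ K={A} → {A} (+0)
site 2, node ABGKS: AGS={T} ∪ BK={A} → {A,T} (+1)
site 3, node AS: A={G} ∪ S={C} → {C,G} (+1)
site 3, node AGS: AS={C,G} ∪ G={T} → {C,G,T} (+1)
site 3, node BK: B={T} ∪ K={A} → {A,T} (+1)
site 3, node ABGKS: AGS={C,G,T} ∩ BK={A,T} → {T} (+0)
site 4, node AS: A={C} ∪ S={T} → {C,T} (+1)
site 4, node AGS: AS={C,T} ∩ G={T} → {T} (+0)
site 4, node BK: B={C} ∩ K={C} → {C} (+0)
site 4, node ABGKS: AGS={T} ∪ BK={C} → {C,T} (+1)
site 5, node AS: A={T} ∩ S={T} → {T} (+0)
site 5, node AGS: AS={T} ∪ G={A} → {A,T} (+1)
site 5, node BK: B={G} ∩ K={G} → {G} (+0)
site 5, node ABGKS: AGS={A,T} ∪ BK={G} → {A,G,T} (+1)
per-site changes: [2, 3, 2, 3, 2, 2]; total = 14

2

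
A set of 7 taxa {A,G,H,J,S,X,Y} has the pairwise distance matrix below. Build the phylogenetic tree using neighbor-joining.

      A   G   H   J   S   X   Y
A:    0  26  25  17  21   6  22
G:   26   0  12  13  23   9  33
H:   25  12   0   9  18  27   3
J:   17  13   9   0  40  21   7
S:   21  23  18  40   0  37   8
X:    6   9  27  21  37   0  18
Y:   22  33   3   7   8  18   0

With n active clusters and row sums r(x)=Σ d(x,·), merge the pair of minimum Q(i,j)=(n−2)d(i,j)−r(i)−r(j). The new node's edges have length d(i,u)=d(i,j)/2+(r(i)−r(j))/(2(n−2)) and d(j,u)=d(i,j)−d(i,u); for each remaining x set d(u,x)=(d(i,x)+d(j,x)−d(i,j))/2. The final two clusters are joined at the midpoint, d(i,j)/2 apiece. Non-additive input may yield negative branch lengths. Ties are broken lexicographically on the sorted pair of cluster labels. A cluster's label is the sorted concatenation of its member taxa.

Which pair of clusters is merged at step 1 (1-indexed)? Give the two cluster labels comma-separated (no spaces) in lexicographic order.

step 1: merge (A,X) at d=6, Q=-205; branch lengths A→29/10, X→31/10; new cluster AX
  updated: d(AX,G)=29/2, d(AX,H)=23, d(AX,J)=16, d(AX,S)=26, d(AX,Y)=17
step 2: merge (S,Y) at d=8, Q=-151; branch lengths S→79/8, Y→-15/8; new cluster SY
  updated: d(AX,SY)=35/2, d(G,SY)=24, d(H,SY)=13/2, d(J,SY)=39/2
step 3: merge (H,SY) at d=13/2, Q=-197/2; branch lengths H→5/12, SY→73/12; new cluster HSY
  updated: d(AX,HSY)=17, d(G,HSY)=59/4, d(HSY,J)=11
step 4: merge (AX,G) at d=29/2, Q=-243/4; branch lengths AX→137/16, G→95/16; new cluster AGX
  updated: d(AGX,HSY)=69/8, d(AGX,J)=29/4
step 5: merge (AGX,HSY) at d=69/8, Q=-215/8; branch lengths AGX→39/16, HSY→99/16; new cluster AGHSXY
  updated: d(AGHSXY,J)=77/16
step 6: merge (AGHSXY,J) at d=77/16; branch lengths AGHSXY→77/32, J→77/32; new cluster AGHJSXY
final tree: ((((A:29/10,X:31/10):137/16,G:95/16):39/16,(H:5/12,(S:79/8,Y:-15/8):73/12):99/16):77/32,J:77/32)
total length: 775/16

A,X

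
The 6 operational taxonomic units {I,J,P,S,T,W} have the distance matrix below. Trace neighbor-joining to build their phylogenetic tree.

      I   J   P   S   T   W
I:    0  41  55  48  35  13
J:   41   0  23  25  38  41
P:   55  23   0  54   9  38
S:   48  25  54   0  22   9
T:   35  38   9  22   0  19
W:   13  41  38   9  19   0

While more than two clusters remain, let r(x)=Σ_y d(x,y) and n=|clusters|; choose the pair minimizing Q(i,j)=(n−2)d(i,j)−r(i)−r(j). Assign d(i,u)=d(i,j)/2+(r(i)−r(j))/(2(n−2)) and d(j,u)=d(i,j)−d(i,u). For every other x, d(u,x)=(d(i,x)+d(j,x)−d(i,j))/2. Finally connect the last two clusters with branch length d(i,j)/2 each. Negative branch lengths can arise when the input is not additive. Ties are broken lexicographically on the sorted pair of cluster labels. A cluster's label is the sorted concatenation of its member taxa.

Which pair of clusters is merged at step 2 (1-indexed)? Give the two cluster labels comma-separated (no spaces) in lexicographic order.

I,W

step 1: merge (P,T) at d=9, Q=-266; branch lengths P→23/2, T→-5/2; new cluster PT
  updated: d(I,PT)=81/2, d(J,PT)=26, d(PT,S)=67/2, d(PT,W)=24
step 2: merge (I,W) at d=13, Q=-381/2; branch lengths I→63/4, W→-11/4; new cluster IW
  updated: d(IW,J)=69/2, d(IW,PT)=103/4, d(IW,S)=22
step 3: merge (IW,S) at d=22, Q=-475/4; branch lengths IW→183/16, S→169/16; new cluster ISW
  updated: d(ISW,J)=75/4, d(ISW,PT)=149/8
step 4: merge (ISW,J) at d=75/4, Q=-507/8; branch lengths ISW→91/16, J→209/16; new cluster IJSW
  updated: d(IJSW,PT)=207/16
step 5: merge (IJSW,PT) at d=207/16; branch lengths IJSW→207/32, PT→207/32; new cluster IJPSTW
final tree: ((((I:63/4,W:-11/4):183/16,S:169/16):91/16,J:209/16):207/32,(P:23/2,T:-5/2):207/32)
total length: 1211/16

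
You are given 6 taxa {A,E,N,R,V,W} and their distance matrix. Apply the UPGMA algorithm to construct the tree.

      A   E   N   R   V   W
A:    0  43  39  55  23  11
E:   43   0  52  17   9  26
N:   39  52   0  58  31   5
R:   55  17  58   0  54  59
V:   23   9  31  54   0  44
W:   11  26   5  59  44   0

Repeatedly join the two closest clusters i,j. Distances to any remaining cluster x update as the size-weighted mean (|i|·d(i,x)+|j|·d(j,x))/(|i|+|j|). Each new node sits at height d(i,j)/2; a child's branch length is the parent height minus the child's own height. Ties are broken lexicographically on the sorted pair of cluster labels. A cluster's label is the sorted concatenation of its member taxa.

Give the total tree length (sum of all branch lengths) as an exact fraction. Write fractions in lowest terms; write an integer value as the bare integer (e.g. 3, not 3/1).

step 1: merge (N,W) at d=5; branch lengths N→5/2, W→5/2; new cluster NW
  updated: d(A,NW)=25, d(E,NW)=39, d(NW,R)=117/2, d(NW,V)=75/2
step 2: merge (E,V) at d=9; branch lengths E→9/2, V→9/2; new cluster EV
  updated: d(A,EV)=33, d(EV,NW)=153/4, d(EV,R)=71/2
step 3: merge (A,NW) at d=25; branch lengths A→25/2, NW→10; new cluster ANW
  updated: d(ANW,EV)=73/2, d(ANW,R)=172/3
step 4: merge (EV,R) at d=71/2; branch lengths EV→53/4, R→71/4; new cluster ERV
  updated: d(ANW,ERV)=391/9
step 5: merge (ANW,ERV) at d=391/9; branch lengths ANW→83/9, ERV→143/36; new cluster AENRVW
final tree: ((A:25/2,(N:5/2,W:5/2):10):83/9,((E:9/2,V:9/2):53/4,R:71/4):143/36)
total length: 2905/36

2905/36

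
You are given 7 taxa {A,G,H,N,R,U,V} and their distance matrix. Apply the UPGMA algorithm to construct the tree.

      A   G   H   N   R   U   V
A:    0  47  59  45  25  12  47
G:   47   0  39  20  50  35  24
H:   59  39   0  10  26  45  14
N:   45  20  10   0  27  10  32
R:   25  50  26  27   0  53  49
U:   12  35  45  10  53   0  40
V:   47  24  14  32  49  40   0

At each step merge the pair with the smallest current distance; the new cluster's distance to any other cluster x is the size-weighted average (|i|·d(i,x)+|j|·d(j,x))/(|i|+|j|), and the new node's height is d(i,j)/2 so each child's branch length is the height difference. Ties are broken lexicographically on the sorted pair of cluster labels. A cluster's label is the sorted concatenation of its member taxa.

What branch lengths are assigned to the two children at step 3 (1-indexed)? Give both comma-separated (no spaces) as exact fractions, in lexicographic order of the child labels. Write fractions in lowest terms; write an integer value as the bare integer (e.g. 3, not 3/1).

step 1: merge (H,N) at d=10; branch lengths H→5, N→5; new cluster HN
  updated: d(A,HN)=52, d(G,HN)=59/2, d(HN,R)=53/2, d(HN,U)=55/2, d(HN,V)=23
step 2: merge (A,U) at d=12; branch lengths A→6, U→6; new cluster AU
  updated: d(AU,G)=41, d(AU,HN)=159/4, d(AU,R)=39, d(AU,V)=87/2
step 3: merge (HN,V) at d=23; branch lengths HN→13/2, V→23/2; new cluster HNV
  updated: d(AU,HNV)=41, d(G,HNV)=83/3, d(HNV,R)=34
step 4: merge (G,HNV) at d=83/3; branch lengths G→83/6, HNV→7/3; new cluster GHNV
  updated: d(AU,GHNV)=41, d(GHNV,R)=38
step 5: merge (GHNV,R) at d=38; branch lengths GHNV→31/6, R→19; new cluster GHNRV
  updated: d(AU,GHNRV)=203/5
step 6: merge (AU,GHNRV) at d=203/5; branch lengths AU→143/10, GHNRV→13/10; new cluster AGHNRUV
final tree: ((A:6,U:6):143/10,((G:83/6,((H:5,N:5):13/2,V:23/2):7/3):31/6,R:19):13/10)
total length: 1439/15

13/2,23/2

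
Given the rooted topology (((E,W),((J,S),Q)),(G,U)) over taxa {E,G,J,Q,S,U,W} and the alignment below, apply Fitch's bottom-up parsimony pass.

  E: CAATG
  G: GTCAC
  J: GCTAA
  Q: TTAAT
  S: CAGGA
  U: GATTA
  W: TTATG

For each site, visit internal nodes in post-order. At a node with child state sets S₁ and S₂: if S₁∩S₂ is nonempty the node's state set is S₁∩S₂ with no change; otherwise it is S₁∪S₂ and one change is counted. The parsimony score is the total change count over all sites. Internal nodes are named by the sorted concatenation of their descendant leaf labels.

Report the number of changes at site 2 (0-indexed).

4

site 0, node EW: E={C} ∪ W={T} → {C,T} (+1)
site 0, node JS: J={G} ∪ S={C} → {C,G} (+1)
site 0, node JQS: JS={C,G} ∪ Q={T} → {C,G,T} (+1)
site 0, node EJQSW: EW={C,T} ∩ JQS={C,G,T} → {C,T} (+0)
site 0, node GU: G={G} ∩ U={G} → {G} (+0)
site 0, node EGJQSUW: EJQSW={C,T} ∪ GU={G} → {C,G,T} (+1)
site 1, node EW: E={A} ∪ W={T} → {A,T} (+1)
site 1, node JS: J={C} ∪ S={A} → {A,C} (+1)
site 1, node JQS: JS={A,C} ∪ Q={T} → {A,C,T} (+1)
site 1, node EJQSW: EW={A,T} ∩ JQS={A,C,T} → {A,T} (+0)
site 1, node GU: G={T} ∪ U={A} → {A,T} (+1)
site 1, node EGJQSUW: EJQSW={A,T} ∩ GU={A,T} → {A,T} (+0)
site 2, node EW: E={A} ∩ W={A} → {A} (+0)
site 2, node JS: J={T} ∪ S={G} → {G,T} (+1)
site 2, node JQS: JS={G,T} ∪ Q={A} → {A,G,T} (+1)
site 2, node EJQSW: EW={A} ∩ JQS={A,G,T} → {A} (+0)
site 2, node GU: G={C} ∪ U={T} → {C,T} (+1)
site 2, node EGJQSUW: EJQSW={A} ∪ GU={C,T} → {A,C,T} (+1)
site 3, node EW: E={T} ∩ W={T} → {T} (+0)
site 3, node JS: J={A} ∪ S={G} → {A,G} (+1)
site 3, node JQS: JS={A,G} ∩ Q={A} → {A} (+0)
site 3, node EJQSW: EW={T} ∪ JQS={A} → {A,T} (+1)
site 3, node GU: G={A} ∪ U={T} → {A,T} (+1)
site 3, node EGJQSUW: EJQSW={A,T} ∩ GU={A,T} → {A,T} (+0)
site 4, node EW: E={G} ∩ W={G} → {G} (+0)
site 4, node JS: J={A} ∩ S={A} → {A} (+0)
site 4, node JQS: JS={A} ∪ Q={T} → {A,T} (+1)
site 4, node EJQSW: EW={G} ∪ JQS={A,T} → {A,G,T} (+1)
site 4, node GU: G={C} ∪ U={A} → {A,C} (+1)
site 4, node EGJQSUW: EJQSW={A,G,T} ∩ GU={A,C} → {A} (+0)
per-site changes: [4, 4, 4, 3, 3]; total = 18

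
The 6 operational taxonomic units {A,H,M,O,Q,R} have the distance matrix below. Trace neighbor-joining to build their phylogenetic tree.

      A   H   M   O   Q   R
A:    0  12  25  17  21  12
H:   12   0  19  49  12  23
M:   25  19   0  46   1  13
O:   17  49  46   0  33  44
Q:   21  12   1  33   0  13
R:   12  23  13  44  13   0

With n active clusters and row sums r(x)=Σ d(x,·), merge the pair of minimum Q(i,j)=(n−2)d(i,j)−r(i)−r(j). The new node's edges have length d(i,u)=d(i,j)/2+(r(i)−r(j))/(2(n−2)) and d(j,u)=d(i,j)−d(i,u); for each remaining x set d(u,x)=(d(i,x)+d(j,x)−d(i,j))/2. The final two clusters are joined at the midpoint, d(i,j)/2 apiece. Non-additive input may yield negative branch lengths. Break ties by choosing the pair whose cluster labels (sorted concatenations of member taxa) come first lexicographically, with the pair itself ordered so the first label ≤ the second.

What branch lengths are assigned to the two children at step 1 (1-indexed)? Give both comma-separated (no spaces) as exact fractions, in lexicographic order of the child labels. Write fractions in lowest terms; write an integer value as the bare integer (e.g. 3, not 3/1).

-17/4,85/4

1. join A+O (d=17, Q=-208) ⇒ AO; edges |A|=-17/4, |O|=85/4
  updated: d(AO,H)=22, d(AO,M)=27, d(AO,Q)=37/2, d(AO,R)=39/2
2. join M+Q (d=1, Q=-203/2) ⇒ MQ; edges |M|=37/12, |Q|=-25/12
  updated: d(AO,MQ)=89/4, d(H,MQ)=15, d(MQ,R)=25/2
3. join AO+H (d=22, Q=-319/4) ⇒ AHO; edges |AO|=191/16, |H|=161/16
  updated: d(AHO,MQ)=61/8, d(AHO,R)=41/4
4. join AHO+MQ (d=61/8, Q=-243/8) ⇒ AHMOQ; edges |AHO|=43/16, |MQ|=79/16
  updated: d(AHMOQ,R)=121/16
5. join AHMOQ+R (d=121/16) ⇒ AHMOQR; edges |AHMOQ|=121/32, |R|=121/32
final tree: ((((A:-17/4,O:85/4):191/16,H:161/16):43/16,(M:37/12,Q:-25/12):79/16):121/32,R:121/32)
total length: 883/16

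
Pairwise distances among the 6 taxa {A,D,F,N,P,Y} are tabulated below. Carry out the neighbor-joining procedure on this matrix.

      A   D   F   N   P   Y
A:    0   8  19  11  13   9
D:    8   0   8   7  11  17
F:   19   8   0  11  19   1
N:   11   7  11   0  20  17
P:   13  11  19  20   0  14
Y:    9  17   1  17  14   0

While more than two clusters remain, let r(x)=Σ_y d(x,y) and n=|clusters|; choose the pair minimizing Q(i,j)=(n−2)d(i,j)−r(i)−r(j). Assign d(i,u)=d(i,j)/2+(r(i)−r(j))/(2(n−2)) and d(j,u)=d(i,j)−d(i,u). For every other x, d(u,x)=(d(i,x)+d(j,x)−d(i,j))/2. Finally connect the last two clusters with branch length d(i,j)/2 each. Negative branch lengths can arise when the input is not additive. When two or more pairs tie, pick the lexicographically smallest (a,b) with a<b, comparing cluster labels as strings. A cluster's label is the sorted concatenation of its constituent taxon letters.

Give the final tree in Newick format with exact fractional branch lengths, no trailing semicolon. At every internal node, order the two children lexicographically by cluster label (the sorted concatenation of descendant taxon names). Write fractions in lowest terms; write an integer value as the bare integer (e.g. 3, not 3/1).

1. join F+Y (d=1, Q=-112) ⇒ FY; edges |F|=1/2, |Y|=1/2
  updated: d(A,FY)=27/2, d(D,FY)=12, d(FY,N)=27/2, d(FY,P)=16
2. join D+N (d=7, Q=-137/2) ⇒ DN; edges |D|=5/4, |N|=23/4
  updated: d(A,DN)=6, d(DN,FY)=37/4, d(DN,P)=12
3. join A+DN (d=6, Q=-191/4) ⇒ ADN; edges |A|=69/16, |DN|=27/16
  updated: d(ADN,FY)=67/8, d(ADN,P)=19/2
4. join ADN+FY (d=67/8, Q=-271/8) ⇒ ADFNY; edges |ADN|=15/16, |FY|=119/16
  updated: d(ADFNY,P)=137/16
5. join ADFNY+P (d=137/16) ⇒ ADFNPY; edges |ADFNY|=137/32, |P|=137/32
final tree: (((A:69/16,(D:5/4,N:23/4):27/16):15/16,(F:1/2,Y:1/2):119/16):137/32,P:137/32)
total length: 495/16

(((A:69/16,(D:5/4,N:23/4):27/16):15/16,(F:1/2,Y:1/2):119/16):137/32,P:137/32)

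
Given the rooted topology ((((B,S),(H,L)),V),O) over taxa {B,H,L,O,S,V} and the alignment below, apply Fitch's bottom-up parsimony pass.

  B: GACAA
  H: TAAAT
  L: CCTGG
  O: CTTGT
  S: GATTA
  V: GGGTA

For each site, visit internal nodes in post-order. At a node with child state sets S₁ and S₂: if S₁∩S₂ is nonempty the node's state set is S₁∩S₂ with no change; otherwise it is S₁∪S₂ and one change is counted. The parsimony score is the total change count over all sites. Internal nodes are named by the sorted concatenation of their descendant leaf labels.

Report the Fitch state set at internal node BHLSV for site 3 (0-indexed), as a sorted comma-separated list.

site 0, node BS: B={G} ∩ S={G} → {G} (+0)
site 0, node HL: H={T} ∪ L={C} → {C,T} (+1)
site 0, node BHLS: BS={G} ∪ HL={C,T} → {C,G,T} (+1)
site 0, node BHLSV: BHLS={C,G,T} ∩ V={G} → {G} (+0)
site 0, node BHLOSV: BHLSV={G} ∪ O={C} → {C,G} (+1)
site 1, node BS: B={A} ∩ S={A} → {A} (+0)
site 1, node HL: H={A} ∪ L={C} → {A,C} (+1)
site 1, node BHLS: BS={A} ∩ HL={A,C} → {A} (+0)
site 1, node BHLSV: BHLS={A} ∪ V={G} → {A,G} (+1)
site 1, node BHLOSV: BHLSV={A,G} ∪ O={T} → {A,G,T} (+1)
site 2, node BS: B={C} ∪ S={T} → {C,T} (+1)
site 2, node HL: H={A} ∪ L={T} → {A,T} (+1)
site 2, node BHLS: BS={C,T} ∩ HL={A,T} → {T} (+0)
site 2, node BHLSV: BHLS={T} ∪ V={G} → {G,T} (+1)
site 2, node BHLOSV: BHLSV={G,T} ∩ O={T} → {T} (+0)
site 3, node BS: B={A} ∪ S={T} → {A,T} (+1)
site 3, node HL: H={A} ∪ L={G} → {A,G} (+1)
site 3, node BHLS: BS={A,T} ∩ HL={A,G} → {A} (+0)
site 3, node BHLSV: BHLS={A} ∪ V={T} → {A,T} (+1)
site 3, node BHLOSV: BHLSV={A,T} ∪ O={G} → {A,G,T} (+1)
site 4, node BS: B={A} ∩ S={A} → {A} (+0)
site 4, node HL: H={T} ∪ L={G} → {G,T} (+1)
site 4, node BHLS: BS={A} ∪ HL={G,T} → {A,G,T} (+1)
site 4, node BHLSV: BHLS={A,G,T} ∩ V={A} → {A} (+0)
site 4, node BHLOSV: BHLSV={A} ∪ O={T} → {A,T} (+1)
per-site changes: [3, 3, 3, 4, 3]; total = 16

A,T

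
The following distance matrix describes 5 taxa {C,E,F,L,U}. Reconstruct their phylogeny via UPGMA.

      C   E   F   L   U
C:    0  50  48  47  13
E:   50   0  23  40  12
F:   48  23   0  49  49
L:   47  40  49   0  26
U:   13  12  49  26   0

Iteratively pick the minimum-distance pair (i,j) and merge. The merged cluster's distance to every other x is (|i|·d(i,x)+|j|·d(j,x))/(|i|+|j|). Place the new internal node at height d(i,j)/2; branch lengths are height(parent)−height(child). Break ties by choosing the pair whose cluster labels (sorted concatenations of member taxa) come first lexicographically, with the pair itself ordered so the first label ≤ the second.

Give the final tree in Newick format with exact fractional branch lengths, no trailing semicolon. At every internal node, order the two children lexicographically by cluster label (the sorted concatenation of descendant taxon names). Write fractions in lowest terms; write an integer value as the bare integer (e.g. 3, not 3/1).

(((C:63/4,(E:6,U:6):39/4):37/12,L:113/6):55/24,F:169/8)

iteration 1: select E,U (d=12); attach at lengths (6, 6); label the merged cluster EU
  updated: d(C,EU)=63/2, d(EU,F)=36, d(EU,L)=33
iteration 2: select C,EU (d=63/2); attach at lengths (63/4, 39/4); label the merged cluster CEU
  updated: d(CEU,F)=40, d(CEU,L)=113/3
iteration 3: select CEU,L (d=113/3); attach at lengths (37/12, 113/6); label the merged cluster CELU
  updated: d(CELU,F)=169/4
iteration 4: select CELU,F (d=169/4); attach at lengths (55/24, 169/8); label the merged cluster CEFLU
final tree: (((C:63/4,(E:6,U:6):39/4):37/12,L:113/6):55/24,F:169/8)
total length: 497/6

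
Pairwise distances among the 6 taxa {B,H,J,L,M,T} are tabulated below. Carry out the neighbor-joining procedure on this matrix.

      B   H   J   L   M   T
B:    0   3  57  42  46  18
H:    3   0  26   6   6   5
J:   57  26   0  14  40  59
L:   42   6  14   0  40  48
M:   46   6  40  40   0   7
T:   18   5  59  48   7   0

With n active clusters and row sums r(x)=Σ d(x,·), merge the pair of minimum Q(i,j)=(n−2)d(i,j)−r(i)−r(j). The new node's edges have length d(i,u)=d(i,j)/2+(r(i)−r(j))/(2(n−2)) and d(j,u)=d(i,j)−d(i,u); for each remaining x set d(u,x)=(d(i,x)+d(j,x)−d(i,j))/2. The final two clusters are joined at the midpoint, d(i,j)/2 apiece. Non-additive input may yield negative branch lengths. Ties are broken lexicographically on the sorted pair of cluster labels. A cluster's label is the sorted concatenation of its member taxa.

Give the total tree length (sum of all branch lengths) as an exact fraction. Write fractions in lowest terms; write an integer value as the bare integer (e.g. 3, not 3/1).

iteration 1: select J,L (d=14, Q=-290); attach at lengths (51/4, 5/4); label the merged cluster JL
  updated: d(B,JL)=85/2, d(H,JL)=9, d(JL,M)=33, d(JL,T)=93/2
iteration 2: select M,T (d=7, Q=-295/2); attach at lengths (73/12, 11/12); label the merged cluster MT
  updated: d(B,MT)=57/2, d(H,MT)=2, d(JL,MT)=145/4
iteration 3: select B,MT (d=57/2, Q=-335/4); attach at lengths (257/16, 199/16); label the merged cluster BMT
  updated: d(BMT,H)=-47/4, d(BMT,JL)=201/8
iteration 4: select BMT,H (d=-47/4, Q=-179/8); attach at lengths (35/16, -223/16); label the merged cluster BHMT
  updated: d(BHMT,JL)=367/16
iteration 5: select BHMT,JL (d=367/16); attach at lengths (367/32, 367/32); label the merged cluster BHJLMT
final tree: (((B:257/16,(M:73/12,T:11/12):199/16):35/16,H:-223/16):367/32,(J:51/4,L:5/4):367/32)
total length: 971/16

971/16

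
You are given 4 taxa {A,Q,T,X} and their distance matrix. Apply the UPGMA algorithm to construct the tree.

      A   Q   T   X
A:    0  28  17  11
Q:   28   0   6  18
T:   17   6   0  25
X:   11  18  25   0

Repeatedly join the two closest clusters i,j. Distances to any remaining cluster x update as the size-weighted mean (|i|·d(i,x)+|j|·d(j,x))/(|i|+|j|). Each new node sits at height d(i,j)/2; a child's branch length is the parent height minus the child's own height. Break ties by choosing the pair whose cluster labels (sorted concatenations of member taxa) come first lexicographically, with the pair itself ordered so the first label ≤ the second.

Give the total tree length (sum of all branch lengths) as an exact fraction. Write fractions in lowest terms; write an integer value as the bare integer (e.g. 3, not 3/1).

61/2

1. join Q+T (d=6) ⇒ QT; edges |Q|=3, |T|=3
  updated: d(A,QT)=45/2, d(QT,X)=43/2
2. join A+X (d=11) ⇒ AX; edges |A|=11/2, |X|=11/2
  updated: d(AX,QT)=22
3. join AX+QT (d=22) ⇒ AQTX; edges |AX|=11/2, |QT|=8
final tree: ((A:11/2,X:11/2):11/2,(Q:3,T:3):8)
total length: 61/2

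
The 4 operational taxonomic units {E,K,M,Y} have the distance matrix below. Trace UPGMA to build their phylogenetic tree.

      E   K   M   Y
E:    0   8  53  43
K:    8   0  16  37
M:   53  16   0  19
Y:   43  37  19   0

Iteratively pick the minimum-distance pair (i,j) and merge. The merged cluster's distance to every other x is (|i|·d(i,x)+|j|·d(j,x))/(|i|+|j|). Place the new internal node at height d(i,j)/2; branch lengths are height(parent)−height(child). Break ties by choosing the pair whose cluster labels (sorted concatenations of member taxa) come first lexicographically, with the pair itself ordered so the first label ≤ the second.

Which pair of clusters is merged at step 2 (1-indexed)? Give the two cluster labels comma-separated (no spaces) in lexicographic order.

M,Y

iteration 1: select E,K (d=8); attach at lengths (4, 4); label the merged cluster EK
  updated: d(EK,M)=69/2, d(EK,Y)=40
iteration 2: select M,Y (d=19); attach at lengths (19/2, 19/2); label the merged cluster MY
  updated: d(EK,MY)=149/4
iteration 3: select EK,MY (d=149/4); attach at lengths (117/8, 73/8); label the merged cluster EKMY
final tree: ((E:4,K:4):117/8,(M:19/2,Y:19/2):73/8)
total length: 203/4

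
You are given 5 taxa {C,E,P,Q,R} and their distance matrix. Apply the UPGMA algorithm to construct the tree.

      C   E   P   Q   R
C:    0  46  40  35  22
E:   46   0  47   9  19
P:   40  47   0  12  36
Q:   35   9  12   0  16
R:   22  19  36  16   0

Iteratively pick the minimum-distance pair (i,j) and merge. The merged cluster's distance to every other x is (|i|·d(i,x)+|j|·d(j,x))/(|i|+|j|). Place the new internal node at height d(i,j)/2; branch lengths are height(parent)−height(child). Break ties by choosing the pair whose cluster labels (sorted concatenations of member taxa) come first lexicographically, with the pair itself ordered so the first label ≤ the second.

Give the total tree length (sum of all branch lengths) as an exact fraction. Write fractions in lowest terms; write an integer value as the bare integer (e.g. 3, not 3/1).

1. join E+Q (d=9) ⇒ EQ; edges |E|=9/2, |Q|=9/2
  updated: d(C,EQ)=81/2, d(EQ,P)=59/2, d(EQ,R)=35/2
2. join EQ+R (d=35/2) ⇒ EQR; edges |EQ|=17/4, |R|=35/4
  updated: d(C,EQR)=103/3, d(EQR,P)=95/3
3. join EQR+P (d=95/3) ⇒ EPQR; edges |EQR|=85/12, |P|=95/6
  updated: d(C,EPQR)=143/4
4. join C+EPQR (d=143/4) ⇒ CEPQR; edges |C|=143/8, |EPQR|=49/24
final tree: (C:143/8,(((E:9/2,Q:9/2):17/4,R:35/4):85/12,P:95/6):49/24)
total length: 389/6

389/6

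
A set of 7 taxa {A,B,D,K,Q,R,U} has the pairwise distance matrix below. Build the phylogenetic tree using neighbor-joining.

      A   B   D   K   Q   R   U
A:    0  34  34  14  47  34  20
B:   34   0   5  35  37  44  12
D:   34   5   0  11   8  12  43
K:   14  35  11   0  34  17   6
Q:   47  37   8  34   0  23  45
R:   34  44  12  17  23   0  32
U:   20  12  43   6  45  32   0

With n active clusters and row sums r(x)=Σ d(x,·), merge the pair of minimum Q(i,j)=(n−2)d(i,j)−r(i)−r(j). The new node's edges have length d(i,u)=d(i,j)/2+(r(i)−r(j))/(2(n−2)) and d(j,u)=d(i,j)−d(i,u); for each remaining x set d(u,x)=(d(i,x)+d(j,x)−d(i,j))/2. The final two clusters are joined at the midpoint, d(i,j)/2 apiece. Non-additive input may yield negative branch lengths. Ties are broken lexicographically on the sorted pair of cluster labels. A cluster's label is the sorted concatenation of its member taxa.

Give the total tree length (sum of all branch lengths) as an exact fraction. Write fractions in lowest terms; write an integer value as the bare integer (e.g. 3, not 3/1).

1. join D+Q (d=8, Q=-267) ⇒ DQ; edges |D|=-41/10, |Q|=121/10
  updated: d(A,DQ)=73/2, d(B,DQ)=17, d(DQ,K)=37/2, d(DQ,R)=27/2, d(DQ,U)=40
2. join DQ+R (d=27/2, Q=-212) ⇒ DQR; edges |DQ|=39/8, |R|=69/8
  updated: d(A,DQR)=57/2, d(B,DQR)=95/4, d(DQR,K)=11, d(DQR,U)=117/4
3. join B+U (d=12, Q=-136) ⇒ BU; edges |B|=49/4, |U|=-1/4
  updated: d(A,BU)=21, d(BU,DQR)=41/2, d(BU,K)=29/2
4. join A+BU (d=21, Q=-155/2) ⇒ ABU; edges |A|=99/8, |BU|=69/8
  updated: d(ABU,DQR)=14, d(ABU,K)=15/4
5. join ABU+DQR (d=14, Q=-115/4) ⇒ ABDQRU; edges |ABU|=27/8, |DQR|=85/8
  updated: d(ABDQRU,K)=3/8
6. join ABDQRU+K (d=3/8) ⇒ ABDKQRU; edges |ABDQRU|=3/16, |K|=3/16
final tree: (((A:99/8,(B:49/4,U:-1/4):69/8):27/8,((D:-41/10,Q:121/10):39/8,R:69/8):85/8):3/16,K:3/16)
total length: 551/8

551/8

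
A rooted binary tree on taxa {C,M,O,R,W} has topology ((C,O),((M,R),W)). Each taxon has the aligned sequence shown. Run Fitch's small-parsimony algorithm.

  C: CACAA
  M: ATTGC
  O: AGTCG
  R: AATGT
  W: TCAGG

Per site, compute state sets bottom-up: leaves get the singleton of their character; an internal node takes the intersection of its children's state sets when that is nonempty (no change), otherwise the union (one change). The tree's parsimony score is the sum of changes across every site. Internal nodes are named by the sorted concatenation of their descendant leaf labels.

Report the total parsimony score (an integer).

CO@0: {C} ∪ {A} = {A,C} (union, +1)
MR@0: {A} ∩ {A} = {A} (intersection, +0)
MRW@0: {A} ∪ {T} = {A,T} (union, +1)
CMORW@0: {A,C} ∩ {A,T} = {A} (intersection, +0)
CO@1: {A} ∪ {G} = {A,G} (union, +1)
MR@1: {T} ∪ {A} = {A,T} (union, +1)
MRW@1: {A,T} ∪ {C} = {A,C,T} (union, +1)
CMORW@1: {A,G} ∩ {A,C,T} = {A} (intersection, +0)
CO@2: {C} ∪ {T} = {C,T} (union, +1)
MR@2: {T} ∩ {T} = {T} (intersection, +0)
MRW@2: {T} ∪ {A} = {A,T} (union, +1)
CMORW@2: {C,T} ∩ {A,T} = {T} (intersection, +0)
CO@3: {A} ∪ {C} = {A,C} (union, +1)
MR@3: {G} ∩ {G} = {G} (intersection, +0)
MRW@3: {G} ∩ {G} = {G} (intersection, +0)
CMORW@3: {A,C} ∪ {G} = {A,C,G} (union, +1)
CO@4: {A} ∪ {G} = {A,G} (union, +1)
MR@4: {C} ∪ {T} = {C,T} (union, +1)
MRW@4: {C,T} ∪ {G} = {C,G,T} (union, +1)
CMORW@4: {A,G} ∩ {C,G,T} = {G} (intersection, +0)
per-site changes: [2, 3, 2, 2, 3]; total = 12

12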